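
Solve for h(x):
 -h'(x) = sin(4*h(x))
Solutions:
 h(x) = -acos((-C1 - exp(8*x))/(C1 - exp(8*x)))/4 + pi/2
 h(x) = acos((-C1 - exp(8*x))/(C1 - exp(8*x)))/4


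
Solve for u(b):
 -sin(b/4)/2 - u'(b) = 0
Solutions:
 u(b) = C1 + 2*cos(b/4)


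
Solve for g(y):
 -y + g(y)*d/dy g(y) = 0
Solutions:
 g(y) = -sqrt(C1 + y^2)
 g(y) = sqrt(C1 + y^2)


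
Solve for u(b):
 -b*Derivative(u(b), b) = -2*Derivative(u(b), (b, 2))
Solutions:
 u(b) = C1 + C2*erfi(b/2)


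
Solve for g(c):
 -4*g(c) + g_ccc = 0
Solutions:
 g(c) = C3*exp(2^(2/3)*c) + (C1*sin(2^(2/3)*sqrt(3)*c/2) + C2*cos(2^(2/3)*sqrt(3)*c/2))*exp(-2^(2/3)*c/2)


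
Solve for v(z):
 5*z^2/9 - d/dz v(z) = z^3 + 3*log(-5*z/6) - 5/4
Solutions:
 v(z) = C1 - z^4/4 + 5*z^3/27 - 3*z*log(-z) + z*(-3*log(5) + 17/4 + 3*log(6))


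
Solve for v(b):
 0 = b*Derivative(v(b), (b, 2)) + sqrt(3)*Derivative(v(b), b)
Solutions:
 v(b) = C1 + C2*b^(1 - sqrt(3))


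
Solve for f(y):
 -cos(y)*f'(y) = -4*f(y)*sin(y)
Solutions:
 f(y) = C1/cos(y)^4


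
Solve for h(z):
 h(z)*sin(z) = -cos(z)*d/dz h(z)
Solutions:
 h(z) = C1*cos(z)


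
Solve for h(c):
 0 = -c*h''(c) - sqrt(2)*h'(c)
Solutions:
 h(c) = C1 + C2*c^(1 - sqrt(2))


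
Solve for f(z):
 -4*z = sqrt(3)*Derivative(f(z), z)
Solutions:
 f(z) = C1 - 2*sqrt(3)*z^2/3


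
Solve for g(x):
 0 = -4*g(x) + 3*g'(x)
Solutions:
 g(x) = C1*exp(4*x/3)


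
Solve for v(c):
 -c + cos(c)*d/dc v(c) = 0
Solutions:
 v(c) = C1 + Integral(c/cos(c), c)


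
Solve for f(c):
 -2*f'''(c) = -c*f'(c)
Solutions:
 f(c) = C1 + Integral(C2*airyai(2^(2/3)*c/2) + C3*airybi(2^(2/3)*c/2), c)


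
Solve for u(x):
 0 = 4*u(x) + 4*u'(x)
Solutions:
 u(x) = C1*exp(-x)


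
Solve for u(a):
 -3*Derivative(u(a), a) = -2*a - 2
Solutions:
 u(a) = C1 + a^2/3 + 2*a/3


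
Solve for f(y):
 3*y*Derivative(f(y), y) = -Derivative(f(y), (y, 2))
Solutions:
 f(y) = C1 + C2*erf(sqrt(6)*y/2)


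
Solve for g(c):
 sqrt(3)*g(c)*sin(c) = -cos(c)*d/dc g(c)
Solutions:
 g(c) = C1*cos(c)^(sqrt(3))


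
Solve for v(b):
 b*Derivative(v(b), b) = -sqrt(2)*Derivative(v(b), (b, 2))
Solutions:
 v(b) = C1 + C2*erf(2^(1/4)*b/2)


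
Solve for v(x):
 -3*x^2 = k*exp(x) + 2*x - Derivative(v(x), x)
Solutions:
 v(x) = C1 + k*exp(x) + x^3 + x^2


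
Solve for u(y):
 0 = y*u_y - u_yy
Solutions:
 u(y) = C1 + C2*erfi(sqrt(2)*y/2)


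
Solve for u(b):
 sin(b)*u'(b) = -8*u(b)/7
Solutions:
 u(b) = C1*(cos(b) + 1)^(4/7)/(cos(b) - 1)^(4/7)


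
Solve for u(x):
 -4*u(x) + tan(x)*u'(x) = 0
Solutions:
 u(x) = C1*sin(x)^4


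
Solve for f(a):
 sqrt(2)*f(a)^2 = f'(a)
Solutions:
 f(a) = -1/(C1 + sqrt(2)*a)


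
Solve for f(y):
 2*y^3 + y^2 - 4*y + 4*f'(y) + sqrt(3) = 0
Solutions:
 f(y) = C1 - y^4/8 - y^3/12 + y^2/2 - sqrt(3)*y/4


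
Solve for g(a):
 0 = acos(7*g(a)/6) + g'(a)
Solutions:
 Integral(1/acos(7*_y/6), (_y, g(a))) = C1 - a


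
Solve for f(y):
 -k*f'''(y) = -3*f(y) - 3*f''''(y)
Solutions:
 f(y) = C1*exp(y*(k - sqrt(k^2 + 6*12^(1/3)*(k^2 + sqrt(k^4 - 768))^(1/3) + 48*18^(1/3)/(k^2 + sqrt(k^4 - 768))^(1/3)) - sqrt(2)*sqrt(-k^3/sqrt(k^2 + 6*12^(1/3)*(k^2 + sqrt(k^4 - 768))^(1/3) + 48*18^(1/3)/(k^2 + sqrt(k^4 - 768))^(1/3)) + k^2 - 3*12^(1/3)*(k^2 + sqrt(k^4 - 768))^(1/3) - 24*18^(1/3)/(k^2 + sqrt(k^4 - 768))^(1/3)))/12) + C2*exp(y*(k - sqrt(k^2 + 6*12^(1/3)*(k^2 + sqrt(k^4 - 768))^(1/3) + 48*18^(1/3)/(k^2 + sqrt(k^4 - 768))^(1/3)) + sqrt(2)*sqrt(-k^3/sqrt(k^2 + 6*12^(1/3)*(k^2 + sqrt(k^4 - 768))^(1/3) + 48*18^(1/3)/(k^2 + sqrt(k^4 - 768))^(1/3)) + k^2 - 3*12^(1/3)*(k^2 + sqrt(k^4 - 768))^(1/3) - 24*18^(1/3)/(k^2 + sqrt(k^4 - 768))^(1/3)))/12) + C3*exp(y*(k + sqrt(k^2 + 6*12^(1/3)*(k^2 + sqrt(k^4 - 768))^(1/3) + 48*18^(1/3)/(k^2 + sqrt(k^4 - 768))^(1/3)) - sqrt(2)*sqrt(k^3/sqrt(k^2 + 6*12^(1/3)*(k^2 + sqrt(k^4 - 768))^(1/3) + 48*18^(1/3)/(k^2 + sqrt(k^4 - 768))^(1/3)) + k^2 - 3*12^(1/3)*(k^2 + sqrt(k^4 - 768))^(1/3) - 24*18^(1/3)/(k^2 + sqrt(k^4 - 768))^(1/3)))/12) + C4*exp(y*(k + sqrt(k^2 + 6*12^(1/3)*(k^2 + sqrt(k^4 - 768))^(1/3) + 48*18^(1/3)/(k^2 + sqrt(k^4 - 768))^(1/3)) + sqrt(2)*sqrt(k^3/sqrt(k^2 + 6*12^(1/3)*(k^2 + sqrt(k^4 - 768))^(1/3) + 48*18^(1/3)/(k^2 + sqrt(k^4 - 768))^(1/3)) + k^2 - 3*12^(1/3)*(k^2 + sqrt(k^4 - 768))^(1/3) - 24*18^(1/3)/(k^2 + sqrt(k^4 - 768))^(1/3)))/12)


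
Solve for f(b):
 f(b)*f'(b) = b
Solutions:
 f(b) = -sqrt(C1 + b^2)
 f(b) = sqrt(C1 + b^2)


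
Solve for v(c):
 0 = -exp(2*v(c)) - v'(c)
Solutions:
 v(c) = log(-sqrt(-1/(C1 - c))) - log(2)/2
 v(c) = log(-1/(C1 - c))/2 - log(2)/2


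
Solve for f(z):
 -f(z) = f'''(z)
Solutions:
 f(z) = C3*exp(-z) + (C1*sin(sqrt(3)*z/2) + C2*cos(sqrt(3)*z/2))*exp(z/2)


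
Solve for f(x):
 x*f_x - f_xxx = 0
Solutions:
 f(x) = C1 + Integral(C2*airyai(x) + C3*airybi(x), x)


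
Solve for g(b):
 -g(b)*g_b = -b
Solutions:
 g(b) = -sqrt(C1 + b^2)
 g(b) = sqrt(C1 + b^2)


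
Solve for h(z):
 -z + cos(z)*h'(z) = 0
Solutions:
 h(z) = C1 + Integral(z/cos(z), z)


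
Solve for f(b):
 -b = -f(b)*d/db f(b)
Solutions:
 f(b) = -sqrt(C1 + b^2)
 f(b) = sqrt(C1 + b^2)


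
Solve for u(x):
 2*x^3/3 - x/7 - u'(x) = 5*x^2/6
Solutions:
 u(x) = C1 + x^4/6 - 5*x^3/18 - x^2/14


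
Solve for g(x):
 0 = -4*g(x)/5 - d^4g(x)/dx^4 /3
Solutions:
 g(x) = (C1*sin(3^(1/4)*5^(3/4)*x/5) + C2*cos(3^(1/4)*5^(3/4)*x/5))*exp(-3^(1/4)*5^(3/4)*x/5) + (C3*sin(3^(1/4)*5^(3/4)*x/5) + C4*cos(3^(1/4)*5^(3/4)*x/5))*exp(3^(1/4)*5^(3/4)*x/5)


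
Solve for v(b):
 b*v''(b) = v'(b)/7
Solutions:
 v(b) = C1 + C2*b^(8/7)


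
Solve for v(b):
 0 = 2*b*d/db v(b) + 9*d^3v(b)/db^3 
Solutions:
 v(b) = C1 + Integral(C2*airyai(-6^(1/3)*b/3) + C3*airybi(-6^(1/3)*b/3), b)


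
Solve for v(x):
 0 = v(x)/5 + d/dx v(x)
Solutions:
 v(x) = C1*exp(-x/5)


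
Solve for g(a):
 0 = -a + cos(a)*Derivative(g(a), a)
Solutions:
 g(a) = C1 + Integral(a/cos(a), a)


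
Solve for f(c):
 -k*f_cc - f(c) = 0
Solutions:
 f(c) = C1*exp(-c*sqrt(-1/k)) + C2*exp(c*sqrt(-1/k))


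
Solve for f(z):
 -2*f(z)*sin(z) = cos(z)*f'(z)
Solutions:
 f(z) = C1*cos(z)^2


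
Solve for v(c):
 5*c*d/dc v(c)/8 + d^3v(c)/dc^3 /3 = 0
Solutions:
 v(c) = C1 + Integral(C2*airyai(-15^(1/3)*c/2) + C3*airybi(-15^(1/3)*c/2), c)


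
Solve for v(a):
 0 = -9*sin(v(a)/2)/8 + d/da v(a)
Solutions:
 -9*a/8 + log(cos(v(a)/2) - 1) - log(cos(v(a)/2) + 1) = C1


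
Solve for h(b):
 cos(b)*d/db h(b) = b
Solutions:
 h(b) = C1 + Integral(b/cos(b), b)


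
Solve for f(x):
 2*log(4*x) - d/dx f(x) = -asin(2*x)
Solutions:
 f(x) = C1 + 2*x*log(x) + x*asin(2*x) - 2*x + 4*x*log(2) + sqrt(1 - 4*x^2)/2


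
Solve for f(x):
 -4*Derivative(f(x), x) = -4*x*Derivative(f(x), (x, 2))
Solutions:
 f(x) = C1 + C2*x^2


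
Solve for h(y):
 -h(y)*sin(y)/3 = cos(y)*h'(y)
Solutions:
 h(y) = C1*cos(y)^(1/3)


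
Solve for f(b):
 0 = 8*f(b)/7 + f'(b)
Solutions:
 f(b) = C1*exp(-8*b/7)


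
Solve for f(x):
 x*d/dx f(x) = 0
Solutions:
 f(x) = C1


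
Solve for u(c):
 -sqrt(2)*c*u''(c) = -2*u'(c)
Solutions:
 u(c) = C1 + C2*c^(1 + sqrt(2))


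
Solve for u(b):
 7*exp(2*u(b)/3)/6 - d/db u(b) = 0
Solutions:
 u(b) = 3*log(-sqrt(-1/(C1 + 7*b))) + 3*log(3)
 u(b) = 3*log(-1/(C1 + 7*b))/2 + 3*log(3)


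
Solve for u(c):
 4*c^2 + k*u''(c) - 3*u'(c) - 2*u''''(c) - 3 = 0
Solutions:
 u(c) = C1 + C2*exp(c*(-2*k/((-6^(1/3) + 2^(1/3)*3^(5/6)*I)*(sqrt(3)*sqrt(243 - 2*k^3) + 27)^(1/3)) + 6^(1/3)*(sqrt(3)*sqrt(243 - 2*k^3) + 27)^(1/3)/12 - 2^(1/3)*3^(5/6)*I*(sqrt(3)*sqrt(243 - 2*k^3) + 27)^(1/3)/12)) + C3*exp(c*(2*k/((6^(1/3) + 2^(1/3)*3^(5/6)*I)*(sqrt(3)*sqrt(243 - 2*k^3) + 27)^(1/3)) + 6^(1/3)*(sqrt(3)*sqrt(243 - 2*k^3) + 27)^(1/3)/12 + 2^(1/3)*3^(5/6)*I*(sqrt(3)*sqrt(243 - 2*k^3) + 27)^(1/3)/12)) + C4*exp(-6^(1/3)*c*(6^(1/3)*k/(sqrt(3)*sqrt(243 - 2*k^3) + 27)^(1/3) + (sqrt(3)*sqrt(243 - 2*k^3) + 27)^(1/3))/6) + 4*c^3/9 + 4*c^2*k/9 + 8*c*k^2/27 - c


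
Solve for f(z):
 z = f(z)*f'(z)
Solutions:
 f(z) = -sqrt(C1 + z^2)
 f(z) = sqrt(C1 + z^2)


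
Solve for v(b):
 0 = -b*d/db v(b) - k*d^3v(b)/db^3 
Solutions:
 v(b) = C1 + Integral(C2*airyai(b*(-1/k)^(1/3)) + C3*airybi(b*(-1/k)^(1/3)), b)


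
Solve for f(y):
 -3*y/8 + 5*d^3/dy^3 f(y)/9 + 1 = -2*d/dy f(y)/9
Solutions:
 f(y) = C1 + C2*sin(sqrt(10)*y/5) + C3*cos(sqrt(10)*y/5) + 27*y^2/32 - 9*y/2


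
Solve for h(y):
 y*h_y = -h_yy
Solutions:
 h(y) = C1 + C2*erf(sqrt(2)*y/2)


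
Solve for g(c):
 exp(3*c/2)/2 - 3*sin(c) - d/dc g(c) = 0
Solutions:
 g(c) = C1 + exp(3*c/2)/3 + 3*cos(c)


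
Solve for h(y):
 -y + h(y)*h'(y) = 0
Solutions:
 h(y) = -sqrt(C1 + y^2)
 h(y) = sqrt(C1 + y^2)


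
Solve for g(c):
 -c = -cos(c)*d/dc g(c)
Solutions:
 g(c) = C1 + Integral(c/cos(c), c)


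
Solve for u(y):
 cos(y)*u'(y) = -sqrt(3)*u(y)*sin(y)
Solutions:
 u(y) = C1*cos(y)^(sqrt(3))


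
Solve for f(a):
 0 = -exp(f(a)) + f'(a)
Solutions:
 f(a) = log(-1/(C1 + a))


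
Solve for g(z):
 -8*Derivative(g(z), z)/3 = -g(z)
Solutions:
 g(z) = C1*exp(3*z/8)


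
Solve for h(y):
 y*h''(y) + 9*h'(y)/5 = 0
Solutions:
 h(y) = C1 + C2/y^(4/5)


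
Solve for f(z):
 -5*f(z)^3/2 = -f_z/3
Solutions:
 f(z) = -sqrt(-1/(C1 + 15*z))
 f(z) = sqrt(-1/(C1 + 15*z))


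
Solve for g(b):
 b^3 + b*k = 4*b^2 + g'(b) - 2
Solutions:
 g(b) = C1 + b^4/4 - 4*b^3/3 + b^2*k/2 + 2*b


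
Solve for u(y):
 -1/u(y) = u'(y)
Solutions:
 u(y) = -sqrt(C1 - 2*y)
 u(y) = sqrt(C1 - 2*y)


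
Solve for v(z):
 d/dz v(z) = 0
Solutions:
 v(z) = C1


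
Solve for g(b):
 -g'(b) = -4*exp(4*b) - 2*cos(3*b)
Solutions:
 g(b) = C1 + exp(4*b) + 2*sin(3*b)/3


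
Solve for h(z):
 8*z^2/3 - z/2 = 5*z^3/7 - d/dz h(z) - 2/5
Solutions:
 h(z) = C1 + 5*z^4/28 - 8*z^3/9 + z^2/4 - 2*z/5


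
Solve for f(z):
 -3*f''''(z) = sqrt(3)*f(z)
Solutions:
 f(z) = (C1*sin(sqrt(2)*3^(7/8)*z/6) + C2*cos(sqrt(2)*3^(7/8)*z/6))*exp(-sqrt(2)*3^(7/8)*z/6) + (C3*sin(sqrt(2)*3^(7/8)*z/6) + C4*cos(sqrt(2)*3^(7/8)*z/6))*exp(sqrt(2)*3^(7/8)*z/6)


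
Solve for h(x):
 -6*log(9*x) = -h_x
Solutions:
 h(x) = C1 + 6*x*log(x) - 6*x + x*log(531441)


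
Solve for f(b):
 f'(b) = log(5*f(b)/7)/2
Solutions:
 -2*Integral(1/(log(_y) - log(7) + log(5)), (_y, f(b))) = C1 - b


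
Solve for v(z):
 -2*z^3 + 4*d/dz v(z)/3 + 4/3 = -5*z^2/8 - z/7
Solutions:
 v(z) = C1 + 3*z^4/8 - 5*z^3/32 - 3*z^2/56 - z


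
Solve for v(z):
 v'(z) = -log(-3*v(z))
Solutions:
 Integral(1/(log(-_y) + log(3)), (_y, v(z))) = C1 - z


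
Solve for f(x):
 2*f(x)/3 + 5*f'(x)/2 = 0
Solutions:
 f(x) = C1*exp(-4*x/15)


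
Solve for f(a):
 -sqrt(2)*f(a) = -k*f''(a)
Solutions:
 f(a) = C1*exp(-2^(1/4)*a*sqrt(1/k)) + C2*exp(2^(1/4)*a*sqrt(1/k))


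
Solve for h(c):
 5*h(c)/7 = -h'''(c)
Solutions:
 h(c) = C3*exp(-5^(1/3)*7^(2/3)*c/7) + (C1*sin(sqrt(3)*5^(1/3)*7^(2/3)*c/14) + C2*cos(sqrt(3)*5^(1/3)*7^(2/3)*c/14))*exp(5^(1/3)*7^(2/3)*c/14)


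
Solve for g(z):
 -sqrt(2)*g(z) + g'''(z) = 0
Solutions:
 g(z) = C3*exp(2^(1/6)*z) + (C1*sin(2^(1/6)*sqrt(3)*z/2) + C2*cos(2^(1/6)*sqrt(3)*z/2))*exp(-2^(1/6)*z/2)


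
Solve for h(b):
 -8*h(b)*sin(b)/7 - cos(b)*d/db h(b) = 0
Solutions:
 h(b) = C1*cos(b)^(8/7)


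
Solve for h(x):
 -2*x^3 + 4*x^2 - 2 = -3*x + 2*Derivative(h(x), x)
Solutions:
 h(x) = C1 - x^4/4 + 2*x^3/3 + 3*x^2/4 - x


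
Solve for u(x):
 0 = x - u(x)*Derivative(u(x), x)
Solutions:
 u(x) = -sqrt(C1 + x^2)
 u(x) = sqrt(C1 + x^2)


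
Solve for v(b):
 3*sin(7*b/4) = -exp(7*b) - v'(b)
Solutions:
 v(b) = C1 - exp(7*b)/7 + 12*cos(7*b/4)/7


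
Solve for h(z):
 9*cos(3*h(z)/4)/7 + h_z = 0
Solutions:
 9*z/7 - 2*log(sin(3*h(z)/4) - 1)/3 + 2*log(sin(3*h(z)/4) + 1)/3 = C1


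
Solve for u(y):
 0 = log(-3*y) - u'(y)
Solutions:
 u(y) = C1 + y*log(-y) + y*(-1 + log(3))


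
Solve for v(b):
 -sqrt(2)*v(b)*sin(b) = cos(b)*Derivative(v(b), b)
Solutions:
 v(b) = C1*cos(b)^(sqrt(2))


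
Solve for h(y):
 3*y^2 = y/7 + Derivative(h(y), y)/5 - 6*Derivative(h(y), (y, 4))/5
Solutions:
 h(y) = C1 + C4*exp(6^(2/3)*y/6) + 5*y^3 - 5*y^2/14 + (C2*sin(2^(2/3)*3^(1/6)*y/4) + C3*cos(2^(2/3)*3^(1/6)*y/4))*exp(-6^(2/3)*y/12)


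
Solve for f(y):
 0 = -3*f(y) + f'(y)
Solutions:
 f(y) = C1*exp(3*y)


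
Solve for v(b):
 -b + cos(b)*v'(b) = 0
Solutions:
 v(b) = C1 + Integral(b/cos(b), b)


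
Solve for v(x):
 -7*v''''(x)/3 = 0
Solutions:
 v(x) = C1 + C2*x + C3*x^2 + C4*x^3


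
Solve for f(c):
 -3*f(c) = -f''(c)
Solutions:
 f(c) = C1*exp(-sqrt(3)*c) + C2*exp(sqrt(3)*c)


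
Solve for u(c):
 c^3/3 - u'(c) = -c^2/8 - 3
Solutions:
 u(c) = C1 + c^4/12 + c^3/24 + 3*c


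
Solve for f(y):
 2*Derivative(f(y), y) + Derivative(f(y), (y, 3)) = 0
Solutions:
 f(y) = C1 + C2*sin(sqrt(2)*y) + C3*cos(sqrt(2)*y)


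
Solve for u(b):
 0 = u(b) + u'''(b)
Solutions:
 u(b) = C3*exp(-b) + (C1*sin(sqrt(3)*b/2) + C2*cos(sqrt(3)*b/2))*exp(b/2)


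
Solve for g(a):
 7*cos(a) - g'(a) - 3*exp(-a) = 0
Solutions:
 g(a) = C1 + 7*sin(a) + 3*exp(-a)


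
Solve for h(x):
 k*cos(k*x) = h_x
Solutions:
 h(x) = C1 + sin(k*x)


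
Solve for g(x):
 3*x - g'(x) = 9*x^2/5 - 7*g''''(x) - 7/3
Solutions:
 g(x) = C1 + C4*exp(7^(2/3)*x/7) - 3*x^3/5 + 3*x^2/2 + 7*x/3 + (C2*sin(sqrt(3)*7^(2/3)*x/14) + C3*cos(sqrt(3)*7^(2/3)*x/14))*exp(-7^(2/3)*x/14)


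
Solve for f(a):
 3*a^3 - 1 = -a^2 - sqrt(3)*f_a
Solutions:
 f(a) = C1 - sqrt(3)*a^4/4 - sqrt(3)*a^3/9 + sqrt(3)*a/3


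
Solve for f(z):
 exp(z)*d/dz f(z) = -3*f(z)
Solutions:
 f(z) = C1*exp(3*exp(-z))


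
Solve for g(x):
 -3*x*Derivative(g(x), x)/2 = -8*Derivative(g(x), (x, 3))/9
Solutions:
 g(x) = C1 + Integral(C2*airyai(3*2^(2/3)*x/4) + C3*airybi(3*2^(2/3)*x/4), x)


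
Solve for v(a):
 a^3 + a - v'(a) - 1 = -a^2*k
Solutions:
 v(a) = C1 + a^4/4 + a^3*k/3 + a^2/2 - a


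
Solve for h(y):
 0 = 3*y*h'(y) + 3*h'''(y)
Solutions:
 h(y) = C1 + Integral(C2*airyai(-y) + C3*airybi(-y), y)


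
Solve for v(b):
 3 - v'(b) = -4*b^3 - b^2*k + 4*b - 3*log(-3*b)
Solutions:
 v(b) = C1 + b^4 + b^3*k/3 - 2*b^2 + 3*b*log(-b) + 3*b*log(3)


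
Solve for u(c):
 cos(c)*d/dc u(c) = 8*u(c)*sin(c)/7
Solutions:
 u(c) = C1/cos(c)^(8/7)


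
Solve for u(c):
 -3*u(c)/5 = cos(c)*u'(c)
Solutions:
 u(c) = C1*(sin(c) - 1)^(3/10)/(sin(c) + 1)^(3/10)


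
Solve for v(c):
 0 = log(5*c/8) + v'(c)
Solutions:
 v(c) = C1 - c*log(c) + c*log(8/5) + c


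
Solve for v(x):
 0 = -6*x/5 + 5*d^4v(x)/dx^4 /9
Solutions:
 v(x) = C1 + C2*x + C3*x^2 + C4*x^3 + 9*x^5/500


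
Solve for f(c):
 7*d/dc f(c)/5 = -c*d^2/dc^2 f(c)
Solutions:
 f(c) = C1 + C2/c^(2/5)


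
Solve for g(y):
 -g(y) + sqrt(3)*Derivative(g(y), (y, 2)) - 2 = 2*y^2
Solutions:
 g(y) = C1*exp(-3^(3/4)*y/3) + C2*exp(3^(3/4)*y/3) - 2*y^2 - 4*sqrt(3) - 2


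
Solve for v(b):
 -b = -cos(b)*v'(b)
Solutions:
 v(b) = C1 + Integral(b/cos(b), b)


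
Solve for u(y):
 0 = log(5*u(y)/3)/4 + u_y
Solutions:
 -4*Integral(1/(-log(_y) - log(5) + log(3)), (_y, u(y))) = C1 - y


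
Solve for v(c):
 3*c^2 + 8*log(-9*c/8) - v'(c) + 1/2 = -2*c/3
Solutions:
 v(c) = C1 + c^3 + c^2/3 + 8*c*log(-c) + c*(-24*log(2) - 15/2 + 16*log(3))


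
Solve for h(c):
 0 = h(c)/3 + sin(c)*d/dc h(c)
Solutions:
 h(c) = C1*(cos(c) + 1)^(1/6)/(cos(c) - 1)^(1/6)


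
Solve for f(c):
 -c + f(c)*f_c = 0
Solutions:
 f(c) = -sqrt(C1 + c^2)
 f(c) = sqrt(C1 + c^2)


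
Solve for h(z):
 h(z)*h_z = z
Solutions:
 h(z) = -sqrt(C1 + z^2)
 h(z) = sqrt(C1 + z^2)


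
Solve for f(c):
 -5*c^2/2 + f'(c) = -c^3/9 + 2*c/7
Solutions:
 f(c) = C1 - c^4/36 + 5*c^3/6 + c^2/7


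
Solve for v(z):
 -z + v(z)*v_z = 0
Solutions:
 v(z) = -sqrt(C1 + z^2)
 v(z) = sqrt(C1 + z^2)


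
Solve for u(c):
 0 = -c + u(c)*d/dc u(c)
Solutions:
 u(c) = -sqrt(C1 + c^2)
 u(c) = sqrt(C1 + c^2)


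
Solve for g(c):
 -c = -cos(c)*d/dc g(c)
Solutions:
 g(c) = C1 + Integral(c/cos(c), c)


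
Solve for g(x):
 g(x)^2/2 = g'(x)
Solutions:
 g(x) = -2/(C1 + x)


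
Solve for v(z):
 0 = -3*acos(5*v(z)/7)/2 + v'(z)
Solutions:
 Integral(1/acos(5*_y/7), (_y, v(z))) = C1 + 3*z/2


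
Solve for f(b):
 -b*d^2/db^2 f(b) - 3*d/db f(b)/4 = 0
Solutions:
 f(b) = C1 + C2*b^(1/4)


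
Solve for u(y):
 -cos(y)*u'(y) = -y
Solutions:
 u(y) = C1 + Integral(y/cos(y), y)


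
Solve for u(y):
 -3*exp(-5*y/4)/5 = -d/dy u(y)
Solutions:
 u(y) = C1 - 12*exp(-5*y/4)/25


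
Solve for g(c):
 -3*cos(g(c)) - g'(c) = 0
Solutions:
 g(c) = pi - asin((C1 + exp(6*c))/(C1 - exp(6*c)))
 g(c) = asin((C1 + exp(6*c))/(C1 - exp(6*c)))


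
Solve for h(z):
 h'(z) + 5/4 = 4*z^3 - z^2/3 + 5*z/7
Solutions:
 h(z) = C1 + z^4 - z^3/9 + 5*z^2/14 - 5*z/4


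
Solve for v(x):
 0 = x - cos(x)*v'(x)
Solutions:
 v(x) = C1 + Integral(x/cos(x), x)


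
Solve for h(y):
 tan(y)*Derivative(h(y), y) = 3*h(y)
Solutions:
 h(y) = C1*sin(y)^3


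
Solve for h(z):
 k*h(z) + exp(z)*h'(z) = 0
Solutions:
 h(z) = C1*exp(k*exp(-z))


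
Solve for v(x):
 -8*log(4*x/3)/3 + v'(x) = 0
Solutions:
 v(x) = C1 + 8*x*log(x)/3 - 8*x*log(3)/3 - 8*x/3 + 16*x*log(2)/3


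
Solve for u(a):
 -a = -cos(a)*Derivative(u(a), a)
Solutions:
 u(a) = C1 + Integral(a/cos(a), a)


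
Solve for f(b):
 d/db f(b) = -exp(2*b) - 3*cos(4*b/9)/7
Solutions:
 f(b) = C1 - exp(2*b)/2 - 27*sin(4*b/9)/28


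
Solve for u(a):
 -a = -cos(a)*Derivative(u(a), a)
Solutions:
 u(a) = C1 + Integral(a/cos(a), a)


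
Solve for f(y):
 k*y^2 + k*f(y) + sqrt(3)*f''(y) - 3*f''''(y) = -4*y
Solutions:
 f(y) = C1*exp(-sqrt(2)*3^(3/4)*y*sqrt(1 - sqrt(4*k + 1))/6) + C2*exp(sqrt(2)*3^(3/4)*y*sqrt(1 - sqrt(4*k + 1))/6) + C3*exp(-sqrt(2)*3^(3/4)*y*sqrt(sqrt(4*k + 1) + 1)/6) + C4*exp(sqrt(2)*3^(3/4)*y*sqrt(sqrt(4*k + 1) + 1)/6) - y^2 - 4*y/k + 2*sqrt(3)/k


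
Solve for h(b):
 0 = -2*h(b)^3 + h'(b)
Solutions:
 h(b) = -sqrt(2)*sqrt(-1/(C1 + 2*b))/2
 h(b) = sqrt(2)*sqrt(-1/(C1 + 2*b))/2


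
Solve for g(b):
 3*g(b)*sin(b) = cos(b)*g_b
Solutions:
 g(b) = C1/cos(b)^3


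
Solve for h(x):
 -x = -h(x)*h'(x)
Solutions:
 h(x) = -sqrt(C1 + x^2)
 h(x) = sqrt(C1 + x^2)


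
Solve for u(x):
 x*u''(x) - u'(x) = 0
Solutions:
 u(x) = C1 + C2*x^2


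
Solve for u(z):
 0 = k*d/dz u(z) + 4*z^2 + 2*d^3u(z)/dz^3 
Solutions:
 u(z) = C1 + C2*exp(-sqrt(2)*z*sqrt(-k)/2) + C3*exp(sqrt(2)*z*sqrt(-k)/2) - 4*z^3/(3*k) + 16*z/k^2


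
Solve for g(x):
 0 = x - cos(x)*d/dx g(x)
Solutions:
 g(x) = C1 + Integral(x/cos(x), x)


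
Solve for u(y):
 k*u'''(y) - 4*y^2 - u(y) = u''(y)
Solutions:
 u(y) = C1*exp(y*(-(sqrt(((27 + 2/k^2)^2 - 4/k^4)/k^2)/2 - 27/(2*k) - 1/k^3)^(1/3) + 1/k - 1/(k^2*(sqrt(((27 + 2/k^2)^2 - 4/k^4)/k^2)/2 - 27/(2*k) - 1/k^3)^(1/3)))/3) + C2*exp(y*((sqrt(((27 + 2/k^2)^2 - 4/k^4)/k^2)/2 - 27/(2*k) - 1/k^3)^(1/3) - sqrt(3)*I*(sqrt(((27 + 2/k^2)^2 - 4/k^4)/k^2)/2 - 27/(2*k) - 1/k^3)^(1/3) + 2/k - 4/(k^2*(-1 + sqrt(3)*I)*(sqrt(((27 + 2/k^2)^2 - 4/k^4)/k^2)/2 - 27/(2*k) - 1/k^3)^(1/3)))/6) + C3*exp(y*((sqrt(((27 + 2/k^2)^2 - 4/k^4)/k^2)/2 - 27/(2*k) - 1/k^3)^(1/3) + sqrt(3)*I*(sqrt(((27 + 2/k^2)^2 - 4/k^4)/k^2)/2 - 27/(2*k) - 1/k^3)^(1/3) + 2/k + 4/(k^2*(1 + sqrt(3)*I)*(sqrt(((27 + 2/k^2)^2 - 4/k^4)/k^2)/2 - 27/(2*k) - 1/k^3)^(1/3)))/6) - 4*y^2 + 8


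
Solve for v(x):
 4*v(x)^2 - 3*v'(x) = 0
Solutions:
 v(x) = -3/(C1 + 4*x)


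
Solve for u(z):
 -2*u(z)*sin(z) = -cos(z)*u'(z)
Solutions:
 u(z) = C1/cos(z)^2


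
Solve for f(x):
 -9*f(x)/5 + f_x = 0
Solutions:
 f(x) = C1*exp(9*x/5)


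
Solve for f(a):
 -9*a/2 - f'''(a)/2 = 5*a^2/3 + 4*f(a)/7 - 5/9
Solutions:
 f(a) = C3*exp(-2*7^(2/3)*a/7) - 35*a^2/12 - 63*a/8 + (C1*sin(sqrt(3)*7^(2/3)*a/7) + C2*cos(sqrt(3)*7^(2/3)*a/7))*exp(7^(2/3)*a/7) + 35/36


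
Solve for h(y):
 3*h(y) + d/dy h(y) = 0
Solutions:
 h(y) = C1*exp(-3*y)


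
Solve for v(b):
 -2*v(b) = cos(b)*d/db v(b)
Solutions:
 v(b) = C1*(sin(b) - 1)/(sin(b) + 1)


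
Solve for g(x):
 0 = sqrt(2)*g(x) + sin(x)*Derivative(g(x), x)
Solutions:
 g(x) = C1*(cos(x) + 1)^(sqrt(2)/2)/(cos(x) - 1)^(sqrt(2)/2)


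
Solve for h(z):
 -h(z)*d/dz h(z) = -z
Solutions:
 h(z) = -sqrt(C1 + z^2)
 h(z) = sqrt(C1 + z^2)


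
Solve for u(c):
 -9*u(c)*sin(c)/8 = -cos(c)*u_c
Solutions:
 u(c) = C1/cos(c)^(9/8)


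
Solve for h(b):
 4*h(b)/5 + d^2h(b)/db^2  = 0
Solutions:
 h(b) = C1*sin(2*sqrt(5)*b/5) + C2*cos(2*sqrt(5)*b/5)


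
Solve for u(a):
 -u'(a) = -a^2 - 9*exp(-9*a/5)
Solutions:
 u(a) = C1 + a^3/3 - 5*exp(-9*a/5)


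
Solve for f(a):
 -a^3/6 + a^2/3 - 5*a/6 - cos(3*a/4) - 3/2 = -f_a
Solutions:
 f(a) = C1 + a^4/24 - a^3/9 + 5*a^2/12 + 3*a/2 + 4*sin(3*a/4)/3


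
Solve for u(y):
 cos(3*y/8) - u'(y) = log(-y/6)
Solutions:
 u(y) = C1 - y*log(-y) + y + y*log(6) + 8*sin(3*y/8)/3


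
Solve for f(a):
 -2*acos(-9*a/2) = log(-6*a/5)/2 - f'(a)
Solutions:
 f(a) = C1 + a*log(-a)/2 + 2*a*acos(-9*a/2) - a*log(5) - a/2 + a*log(30)/2 + 2*sqrt(4 - 81*a^2)/9


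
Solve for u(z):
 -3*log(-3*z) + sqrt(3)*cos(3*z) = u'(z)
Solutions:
 u(z) = C1 - 3*z*log(-z) - 3*z*log(3) + 3*z + sqrt(3)*sin(3*z)/3


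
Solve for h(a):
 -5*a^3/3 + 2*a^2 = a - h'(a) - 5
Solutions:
 h(a) = C1 + 5*a^4/12 - 2*a^3/3 + a^2/2 - 5*a


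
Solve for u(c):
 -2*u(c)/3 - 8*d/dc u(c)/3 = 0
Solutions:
 u(c) = C1*exp(-c/4)


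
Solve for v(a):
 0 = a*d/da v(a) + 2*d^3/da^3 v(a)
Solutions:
 v(a) = C1 + Integral(C2*airyai(-2^(2/3)*a/2) + C3*airybi(-2^(2/3)*a/2), a)


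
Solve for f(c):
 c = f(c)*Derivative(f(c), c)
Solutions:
 f(c) = -sqrt(C1 + c^2)
 f(c) = sqrt(C1 + c^2)


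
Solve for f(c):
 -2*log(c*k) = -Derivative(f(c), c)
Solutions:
 f(c) = C1 + 2*c*log(c*k) - 2*c


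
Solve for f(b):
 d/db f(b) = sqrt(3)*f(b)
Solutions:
 f(b) = C1*exp(sqrt(3)*b)


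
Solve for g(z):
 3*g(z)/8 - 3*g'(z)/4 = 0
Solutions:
 g(z) = C1*exp(z/2)


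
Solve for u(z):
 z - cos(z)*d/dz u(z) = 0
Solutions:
 u(z) = C1 + Integral(z/cos(z), z)


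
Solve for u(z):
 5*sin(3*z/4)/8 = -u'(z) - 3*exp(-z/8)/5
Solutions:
 u(z) = C1 + 5*cos(3*z/4)/6 + 24*exp(-z/8)/5


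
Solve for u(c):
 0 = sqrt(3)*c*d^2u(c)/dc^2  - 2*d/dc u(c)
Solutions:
 u(c) = C1 + C2*c^(1 + 2*sqrt(3)/3)


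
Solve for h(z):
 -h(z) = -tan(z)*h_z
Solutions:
 h(z) = C1*sin(z)


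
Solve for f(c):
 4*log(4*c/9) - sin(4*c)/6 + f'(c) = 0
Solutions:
 f(c) = C1 - 4*c*log(c) - 8*c*log(2) + 4*c + 8*c*log(3) - cos(4*c)/24


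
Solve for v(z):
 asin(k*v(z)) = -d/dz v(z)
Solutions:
 Integral(1/asin(_y*k), (_y, v(z))) = C1 - z


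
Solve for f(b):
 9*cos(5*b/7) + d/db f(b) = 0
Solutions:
 f(b) = C1 - 63*sin(5*b/7)/5


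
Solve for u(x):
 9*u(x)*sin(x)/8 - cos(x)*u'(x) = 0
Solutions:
 u(x) = C1/cos(x)^(9/8)


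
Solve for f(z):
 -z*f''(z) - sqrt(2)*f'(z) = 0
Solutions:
 f(z) = C1 + C2*z^(1 - sqrt(2))


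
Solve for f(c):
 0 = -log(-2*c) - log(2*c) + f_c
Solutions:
 f(c) = C1 + 2*c*log(c) + c*(-2 + 2*log(2) + I*pi)


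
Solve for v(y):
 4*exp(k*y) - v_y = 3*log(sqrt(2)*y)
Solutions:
 v(y) = C1 - 3*y*log(y) + y*(3 - 3*log(2)/2) + Piecewise((4*exp(k*y)/k, Ne(k, 0)), (4*y, True))


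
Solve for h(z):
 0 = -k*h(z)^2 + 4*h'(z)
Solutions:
 h(z) = -4/(C1 + k*z)


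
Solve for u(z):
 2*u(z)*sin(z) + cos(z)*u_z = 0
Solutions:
 u(z) = C1*cos(z)^2


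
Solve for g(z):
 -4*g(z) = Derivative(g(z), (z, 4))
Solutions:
 g(z) = (C1*sin(z) + C2*cos(z))*exp(-z) + (C3*sin(z) + C4*cos(z))*exp(z)


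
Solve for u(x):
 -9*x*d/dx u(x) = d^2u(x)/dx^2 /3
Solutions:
 u(x) = C1 + C2*erf(3*sqrt(6)*x/2)


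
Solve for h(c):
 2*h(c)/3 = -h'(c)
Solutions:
 h(c) = C1*exp(-2*c/3)


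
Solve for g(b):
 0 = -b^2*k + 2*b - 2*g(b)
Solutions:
 g(b) = b*(-b*k + 2)/2


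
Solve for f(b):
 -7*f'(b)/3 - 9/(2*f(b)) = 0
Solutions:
 f(b) = -sqrt(C1 - 189*b)/7
 f(b) = sqrt(C1 - 189*b)/7


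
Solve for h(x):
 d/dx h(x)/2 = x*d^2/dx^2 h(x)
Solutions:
 h(x) = C1 + C2*x^(3/2)


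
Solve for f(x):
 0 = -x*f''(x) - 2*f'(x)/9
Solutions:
 f(x) = C1 + C2*x^(7/9)


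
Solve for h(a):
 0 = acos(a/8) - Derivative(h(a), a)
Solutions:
 h(a) = C1 + a*acos(a/8) - sqrt(64 - a^2)


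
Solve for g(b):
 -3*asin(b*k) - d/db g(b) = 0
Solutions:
 g(b) = C1 - 3*Piecewise((b*asin(b*k) + sqrt(-b^2*k^2 + 1)/k, Ne(k, 0)), (0, True))


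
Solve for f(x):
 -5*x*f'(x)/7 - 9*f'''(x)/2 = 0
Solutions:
 f(x) = C1 + Integral(C2*airyai(-1470^(1/3)*x/21) + C3*airybi(-1470^(1/3)*x/21), x)


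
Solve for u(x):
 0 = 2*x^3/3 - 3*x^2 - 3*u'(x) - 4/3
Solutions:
 u(x) = C1 + x^4/18 - x^3/3 - 4*x/9


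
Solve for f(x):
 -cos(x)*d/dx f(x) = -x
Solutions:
 f(x) = C1 + Integral(x/cos(x), x)


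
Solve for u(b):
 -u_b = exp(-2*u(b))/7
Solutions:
 u(b) = log(-sqrt(C1 - 14*b)) - log(7)
 u(b) = log(C1 - 14*b)/2 - log(7)


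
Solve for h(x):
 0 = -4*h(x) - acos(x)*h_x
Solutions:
 h(x) = C1*exp(-4*Integral(1/acos(x), x))


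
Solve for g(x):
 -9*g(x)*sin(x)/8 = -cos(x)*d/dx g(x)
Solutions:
 g(x) = C1/cos(x)^(9/8)


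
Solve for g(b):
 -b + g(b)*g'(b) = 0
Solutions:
 g(b) = -sqrt(C1 + b^2)
 g(b) = sqrt(C1 + b^2)


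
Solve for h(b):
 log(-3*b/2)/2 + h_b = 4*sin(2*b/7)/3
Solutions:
 h(b) = C1 - b*log(-b)/2 - b*log(3) + b/2 + b*log(6)/2 - 14*cos(2*b/7)/3


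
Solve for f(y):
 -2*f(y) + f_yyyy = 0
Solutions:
 f(y) = C1*exp(-2^(1/4)*y) + C2*exp(2^(1/4)*y) + C3*sin(2^(1/4)*y) + C4*cos(2^(1/4)*y)


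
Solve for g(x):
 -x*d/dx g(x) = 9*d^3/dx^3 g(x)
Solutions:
 g(x) = C1 + Integral(C2*airyai(-3^(1/3)*x/3) + C3*airybi(-3^(1/3)*x/3), x)


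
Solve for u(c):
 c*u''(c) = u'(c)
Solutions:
 u(c) = C1 + C2*c^2


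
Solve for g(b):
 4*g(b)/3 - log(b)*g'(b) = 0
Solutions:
 g(b) = C1*exp(4*li(b)/3)


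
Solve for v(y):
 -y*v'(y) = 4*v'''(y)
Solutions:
 v(y) = C1 + Integral(C2*airyai(-2^(1/3)*y/2) + C3*airybi(-2^(1/3)*y/2), y)


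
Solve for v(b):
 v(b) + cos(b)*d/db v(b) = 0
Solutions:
 v(b) = C1*sqrt(sin(b) - 1)/sqrt(sin(b) + 1)


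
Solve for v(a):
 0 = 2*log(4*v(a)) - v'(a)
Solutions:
 -Integral(1/(log(_y) + 2*log(2)), (_y, v(a)))/2 = C1 - a


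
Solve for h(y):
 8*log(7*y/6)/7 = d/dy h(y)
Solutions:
 h(y) = C1 + 8*y*log(y)/7 - 8*y*log(6)/7 - 8*y/7 + 8*y*log(7)/7


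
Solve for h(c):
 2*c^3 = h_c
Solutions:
 h(c) = C1 + c^4/2


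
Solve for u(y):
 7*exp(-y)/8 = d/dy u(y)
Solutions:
 u(y) = C1 - 7*exp(-y)/8


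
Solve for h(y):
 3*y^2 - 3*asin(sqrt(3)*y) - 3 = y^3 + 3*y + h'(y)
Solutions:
 h(y) = C1 - y^4/4 + y^3 - 3*y^2/2 - 3*y*asin(sqrt(3)*y) - 3*y - sqrt(3)*sqrt(1 - 3*y^2)


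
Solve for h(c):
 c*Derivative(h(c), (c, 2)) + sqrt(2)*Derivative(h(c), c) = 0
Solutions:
 h(c) = C1 + C2*c^(1 - sqrt(2))


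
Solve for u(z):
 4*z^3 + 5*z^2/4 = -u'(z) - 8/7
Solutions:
 u(z) = C1 - z^4 - 5*z^3/12 - 8*z/7


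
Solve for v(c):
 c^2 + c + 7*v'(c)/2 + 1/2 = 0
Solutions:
 v(c) = C1 - 2*c^3/21 - c^2/7 - c/7


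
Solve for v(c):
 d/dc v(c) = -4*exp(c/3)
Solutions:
 v(c) = C1 - 12*exp(c/3)


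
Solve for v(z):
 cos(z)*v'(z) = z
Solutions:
 v(z) = C1 + Integral(z/cos(z), z)


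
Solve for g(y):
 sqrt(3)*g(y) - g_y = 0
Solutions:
 g(y) = C1*exp(sqrt(3)*y)


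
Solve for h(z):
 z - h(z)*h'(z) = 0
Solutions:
 h(z) = -sqrt(C1 + z^2)
 h(z) = sqrt(C1 + z^2)


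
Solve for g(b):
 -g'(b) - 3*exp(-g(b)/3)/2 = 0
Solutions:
 g(b) = 3*log(C1 - b/2)


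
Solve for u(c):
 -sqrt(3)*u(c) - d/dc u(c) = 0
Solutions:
 u(c) = C1*exp(-sqrt(3)*c)


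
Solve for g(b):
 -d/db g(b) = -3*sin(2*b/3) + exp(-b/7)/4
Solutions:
 g(b) = C1 - 9*cos(2*b/3)/2 + 7*exp(-b/7)/4


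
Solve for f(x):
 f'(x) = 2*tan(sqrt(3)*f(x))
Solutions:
 f(x) = sqrt(3)*(pi - asin(C1*exp(2*sqrt(3)*x)))/3
 f(x) = sqrt(3)*asin(C1*exp(2*sqrt(3)*x))/3


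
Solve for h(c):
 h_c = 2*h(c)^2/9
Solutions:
 h(c) = -9/(C1 + 2*c)


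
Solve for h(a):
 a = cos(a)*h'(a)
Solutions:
 h(a) = C1 + Integral(a/cos(a), a)


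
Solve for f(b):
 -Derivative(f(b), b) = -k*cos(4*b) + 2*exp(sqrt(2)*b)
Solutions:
 f(b) = C1 + k*sin(4*b)/4 - sqrt(2)*exp(sqrt(2)*b)


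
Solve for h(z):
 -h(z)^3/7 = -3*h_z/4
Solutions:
 h(z) = -sqrt(42)*sqrt(-1/(C1 + 4*z))/2
 h(z) = sqrt(42)*sqrt(-1/(C1 + 4*z))/2


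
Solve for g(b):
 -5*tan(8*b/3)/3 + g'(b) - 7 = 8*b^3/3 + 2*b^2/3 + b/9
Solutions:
 g(b) = C1 + 2*b^4/3 + 2*b^3/9 + b^2/18 + 7*b - 5*log(cos(8*b/3))/8


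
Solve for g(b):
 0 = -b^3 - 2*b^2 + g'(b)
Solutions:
 g(b) = C1 + b^4/4 + 2*b^3/3


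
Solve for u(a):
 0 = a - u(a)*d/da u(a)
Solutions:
 u(a) = -sqrt(C1 + a^2)
 u(a) = sqrt(C1 + a^2)


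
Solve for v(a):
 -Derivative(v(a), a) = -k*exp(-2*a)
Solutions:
 v(a) = C1 - k*exp(-2*a)/2


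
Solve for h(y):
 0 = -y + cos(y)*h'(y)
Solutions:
 h(y) = C1 + Integral(y/cos(y), y)


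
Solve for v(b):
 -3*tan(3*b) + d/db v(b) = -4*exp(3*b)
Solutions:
 v(b) = C1 - 4*exp(3*b)/3 - log(cos(3*b))


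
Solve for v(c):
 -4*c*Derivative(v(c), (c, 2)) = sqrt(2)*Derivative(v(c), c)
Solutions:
 v(c) = C1 + C2*c^(1 - sqrt(2)/4)


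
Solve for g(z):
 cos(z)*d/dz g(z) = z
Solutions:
 g(z) = C1 + Integral(z/cos(z), z)


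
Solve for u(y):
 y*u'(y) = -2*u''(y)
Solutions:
 u(y) = C1 + C2*erf(y/2)


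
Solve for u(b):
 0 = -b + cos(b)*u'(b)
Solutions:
 u(b) = C1 + Integral(b/cos(b), b)


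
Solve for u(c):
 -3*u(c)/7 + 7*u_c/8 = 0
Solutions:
 u(c) = C1*exp(24*c/49)


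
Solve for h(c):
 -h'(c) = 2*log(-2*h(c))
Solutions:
 Integral(1/(log(-_y) + log(2)), (_y, h(c)))/2 = C1 - c


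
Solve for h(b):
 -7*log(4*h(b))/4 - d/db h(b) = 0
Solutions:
 4*Integral(1/(log(_y) + 2*log(2)), (_y, h(b)))/7 = C1 - b


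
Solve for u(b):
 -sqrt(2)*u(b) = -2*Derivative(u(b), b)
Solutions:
 u(b) = C1*exp(sqrt(2)*b/2)


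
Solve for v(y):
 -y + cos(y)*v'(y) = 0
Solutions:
 v(y) = C1 + Integral(y/cos(y), y)


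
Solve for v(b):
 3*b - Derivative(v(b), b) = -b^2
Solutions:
 v(b) = C1 + b^3/3 + 3*b^2/2


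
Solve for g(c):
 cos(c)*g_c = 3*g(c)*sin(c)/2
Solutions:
 g(c) = C1/cos(c)^(3/2)


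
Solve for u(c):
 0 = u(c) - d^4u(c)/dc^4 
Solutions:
 u(c) = C1*exp(-c) + C2*exp(c) + C3*sin(c) + C4*cos(c)


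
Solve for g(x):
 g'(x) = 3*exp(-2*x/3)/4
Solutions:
 g(x) = C1 - 9*exp(-2*x/3)/8


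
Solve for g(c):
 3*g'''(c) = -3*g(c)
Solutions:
 g(c) = C3*exp(-c) + (C1*sin(sqrt(3)*c/2) + C2*cos(sqrt(3)*c/2))*exp(c/2)


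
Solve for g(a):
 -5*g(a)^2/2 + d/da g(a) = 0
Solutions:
 g(a) = -2/(C1 + 5*a)


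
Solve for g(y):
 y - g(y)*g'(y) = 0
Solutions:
 g(y) = -sqrt(C1 + y^2)
 g(y) = sqrt(C1 + y^2)


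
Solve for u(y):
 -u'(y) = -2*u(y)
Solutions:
 u(y) = C1*exp(2*y)


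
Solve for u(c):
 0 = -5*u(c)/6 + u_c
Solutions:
 u(c) = C1*exp(5*c/6)


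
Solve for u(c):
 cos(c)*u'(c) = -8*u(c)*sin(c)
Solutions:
 u(c) = C1*cos(c)^8


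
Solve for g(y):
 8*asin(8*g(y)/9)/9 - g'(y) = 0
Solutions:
 Integral(1/asin(8*_y/9), (_y, g(y))) = C1 + 8*y/9


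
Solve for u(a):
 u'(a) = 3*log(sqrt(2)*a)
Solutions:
 u(a) = C1 + 3*a*log(a) - 3*a + 3*a*log(2)/2


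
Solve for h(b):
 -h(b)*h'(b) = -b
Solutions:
 h(b) = -sqrt(C1 + b^2)
 h(b) = sqrt(C1 + b^2)


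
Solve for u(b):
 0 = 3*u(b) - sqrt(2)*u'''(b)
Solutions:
 u(b) = C3*exp(2^(5/6)*3^(1/3)*b/2) + (C1*sin(6^(5/6)*b/4) + C2*cos(6^(5/6)*b/4))*exp(-2^(5/6)*3^(1/3)*b/4)


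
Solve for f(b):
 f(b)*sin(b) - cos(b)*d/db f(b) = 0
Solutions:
 f(b) = C1/cos(b)


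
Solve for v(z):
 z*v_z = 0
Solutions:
 v(z) = C1


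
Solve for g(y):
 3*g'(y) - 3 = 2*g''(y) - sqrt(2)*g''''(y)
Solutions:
 g(y) = C1 + C2*exp(y*(4*2^(1/6)*3^(2/3)/(2*sqrt(3)*sqrt(243/2 - 8*sqrt(2)) + 27*sqrt(2))^(1/3) + 6^(1/3)*(2*sqrt(3)*sqrt(243/2 - 8*sqrt(2)) + 27*sqrt(2))^(1/3))/12)*sin(sqrt(3)*y*(-2^(1/6)/(2*sqrt(6561/2 - 216*sqrt(2)) + 81*sqrt(2))^(1/3) + 2^(1/3)*(2*sqrt(6561/2 - 216*sqrt(2)) + 81*sqrt(2))^(1/3)/12)) + C3*exp(y*(4*2^(1/6)*3^(2/3)/(2*sqrt(3)*sqrt(243/2 - 8*sqrt(2)) + 27*sqrt(2))^(1/3) + 6^(1/3)*(2*sqrt(3)*sqrt(243/2 - 8*sqrt(2)) + 27*sqrt(2))^(1/3))/12)*cos(sqrt(3)*y*(-2^(1/6)/(2*sqrt(6561/2 - 216*sqrt(2)) + 81*sqrt(2))^(1/3) + 2^(1/3)*(2*sqrt(6561/2 - 216*sqrt(2)) + 81*sqrt(2))^(1/3)/12)) + C4*exp(-y*(4*2^(1/6)*3^(2/3)/(2*sqrt(3)*sqrt(243/2 - 8*sqrt(2)) + 27*sqrt(2))^(1/3) + 6^(1/3)*(2*sqrt(3)*sqrt(243/2 - 8*sqrt(2)) + 27*sqrt(2))^(1/3))/6) + y


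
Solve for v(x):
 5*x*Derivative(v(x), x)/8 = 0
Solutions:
 v(x) = C1


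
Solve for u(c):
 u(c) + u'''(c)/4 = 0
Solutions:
 u(c) = C3*exp(-2^(2/3)*c) + (C1*sin(2^(2/3)*sqrt(3)*c/2) + C2*cos(2^(2/3)*sqrt(3)*c/2))*exp(2^(2/3)*c/2)


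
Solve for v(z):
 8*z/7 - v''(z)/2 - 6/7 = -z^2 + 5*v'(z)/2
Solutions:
 v(z) = C1 + C2*exp(-5*z) + 2*z^3/15 + 26*z^2/175 - 352*z/875


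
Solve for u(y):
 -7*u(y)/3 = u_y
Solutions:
 u(y) = C1*exp(-7*y/3)


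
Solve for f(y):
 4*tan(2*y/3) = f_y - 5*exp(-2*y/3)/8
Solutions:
 f(y) = C1 + 3*log(tan(2*y/3)^2 + 1) - 15*exp(-2*y/3)/16


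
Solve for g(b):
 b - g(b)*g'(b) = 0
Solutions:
 g(b) = -sqrt(C1 + b^2)
 g(b) = sqrt(C1 + b^2)


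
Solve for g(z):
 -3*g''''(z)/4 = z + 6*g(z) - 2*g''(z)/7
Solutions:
 g(z) = -z/6 + (C1*sin(2^(3/4)*z*sin(atan(sqrt(878)/2)/2)) + C2*cos(2^(3/4)*z*sin(atan(sqrt(878)/2)/2)))*exp(-2^(3/4)*z*cos(atan(sqrt(878)/2)/2)) + (C3*sin(2^(3/4)*z*sin(atan(sqrt(878)/2)/2)) + C4*cos(2^(3/4)*z*sin(atan(sqrt(878)/2)/2)))*exp(2^(3/4)*z*cos(atan(sqrt(878)/2)/2))


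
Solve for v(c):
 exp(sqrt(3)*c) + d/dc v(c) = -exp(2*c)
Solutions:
 v(c) = C1 - exp(2*c)/2 - sqrt(3)*exp(sqrt(3)*c)/3


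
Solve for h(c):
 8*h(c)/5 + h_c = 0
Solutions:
 h(c) = C1*exp(-8*c/5)


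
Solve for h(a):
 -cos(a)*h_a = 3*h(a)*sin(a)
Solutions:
 h(a) = C1*cos(a)^3


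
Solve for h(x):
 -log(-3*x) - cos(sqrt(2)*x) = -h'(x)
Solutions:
 h(x) = C1 + x*log(-x) - x + x*log(3) + sqrt(2)*sin(sqrt(2)*x)/2


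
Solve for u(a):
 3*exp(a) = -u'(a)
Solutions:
 u(a) = C1 - 3*exp(a)


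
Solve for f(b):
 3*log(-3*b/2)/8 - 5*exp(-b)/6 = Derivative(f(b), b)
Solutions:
 f(b) = C1 + 3*b*log(-b)/8 + 3*b*(-1 - log(2) + log(3))/8 + 5*exp(-b)/6


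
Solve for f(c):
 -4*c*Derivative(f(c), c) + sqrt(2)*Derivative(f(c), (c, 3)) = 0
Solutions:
 f(c) = C1 + Integral(C2*airyai(sqrt(2)*c) + C3*airybi(sqrt(2)*c), c)


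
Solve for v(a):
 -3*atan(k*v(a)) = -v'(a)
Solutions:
 Integral(1/atan(_y*k), (_y, v(a))) = C1 + 3*a


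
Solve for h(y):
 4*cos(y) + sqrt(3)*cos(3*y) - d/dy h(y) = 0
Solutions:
 h(y) = C1 + 4*sin(y) + sqrt(3)*sin(3*y)/3


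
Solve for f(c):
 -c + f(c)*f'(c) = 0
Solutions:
 f(c) = -sqrt(C1 + c^2)
 f(c) = sqrt(C1 + c^2)


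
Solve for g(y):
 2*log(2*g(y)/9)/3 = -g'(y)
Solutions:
 3*Integral(1/(log(_y) - 2*log(3) + log(2)), (_y, g(y)))/2 = C1 - y


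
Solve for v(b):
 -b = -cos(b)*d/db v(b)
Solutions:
 v(b) = C1 + Integral(b/cos(b), b)


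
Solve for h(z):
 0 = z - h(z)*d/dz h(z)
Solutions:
 h(z) = -sqrt(C1 + z^2)
 h(z) = sqrt(C1 + z^2)


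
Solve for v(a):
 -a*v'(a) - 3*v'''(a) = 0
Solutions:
 v(a) = C1 + Integral(C2*airyai(-3^(2/3)*a/3) + C3*airybi(-3^(2/3)*a/3), a)


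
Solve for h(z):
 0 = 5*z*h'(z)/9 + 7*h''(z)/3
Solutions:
 h(z) = C1 + C2*erf(sqrt(210)*z/42)


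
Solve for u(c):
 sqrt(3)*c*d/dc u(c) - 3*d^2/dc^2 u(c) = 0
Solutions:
 u(c) = C1 + C2*erfi(sqrt(2)*3^(3/4)*c/6)


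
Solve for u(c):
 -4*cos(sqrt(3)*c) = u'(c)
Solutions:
 u(c) = C1 - 4*sqrt(3)*sin(sqrt(3)*c)/3


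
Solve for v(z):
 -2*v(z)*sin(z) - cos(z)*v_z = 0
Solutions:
 v(z) = C1*cos(z)^2


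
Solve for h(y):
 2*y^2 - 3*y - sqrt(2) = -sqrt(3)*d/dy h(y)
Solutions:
 h(y) = C1 - 2*sqrt(3)*y^3/9 + sqrt(3)*y^2/2 + sqrt(6)*y/3


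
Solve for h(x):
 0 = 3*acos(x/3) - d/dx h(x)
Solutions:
 h(x) = C1 + 3*x*acos(x/3) - 3*sqrt(9 - x^2)


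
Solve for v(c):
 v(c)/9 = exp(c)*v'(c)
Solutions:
 v(c) = C1*exp(-exp(-c)/9)


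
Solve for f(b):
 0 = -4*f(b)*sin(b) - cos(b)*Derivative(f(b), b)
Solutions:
 f(b) = C1*cos(b)^4


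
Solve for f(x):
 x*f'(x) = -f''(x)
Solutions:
 f(x) = C1 + C2*erf(sqrt(2)*x/2)


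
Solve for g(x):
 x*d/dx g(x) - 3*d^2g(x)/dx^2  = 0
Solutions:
 g(x) = C1 + C2*erfi(sqrt(6)*x/6)


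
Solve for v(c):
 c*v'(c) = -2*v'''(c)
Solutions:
 v(c) = C1 + Integral(C2*airyai(-2^(2/3)*c/2) + C3*airybi(-2^(2/3)*c/2), c)


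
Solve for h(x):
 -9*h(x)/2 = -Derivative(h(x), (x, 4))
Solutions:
 h(x) = C1*exp(-2^(3/4)*sqrt(3)*x/2) + C2*exp(2^(3/4)*sqrt(3)*x/2) + C3*sin(2^(3/4)*sqrt(3)*x/2) + C4*cos(2^(3/4)*sqrt(3)*x/2)


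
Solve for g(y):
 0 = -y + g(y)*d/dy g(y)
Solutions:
 g(y) = -sqrt(C1 + y^2)
 g(y) = sqrt(C1 + y^2)


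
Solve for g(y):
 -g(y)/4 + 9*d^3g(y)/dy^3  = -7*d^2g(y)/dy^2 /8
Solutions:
 g(y) = C1*exp(-y*(49/(216*sqrt(417846) + 139625)^(1/3) + 14 + (216*sqrt(417846) + 139625)^(1/3))/432)*sin(sqrt(3)*y*(-(216*sqrt(417846) + 139625)^(1/3) + 49/(216*sqrt(417846) + 139625)^(1/3))/432) + C2*exp(-y*(49/(216*sqrt(417846) + 139625)^(1/3) + 14 + (216*sqrt(417846) + 139625)^(1/3))/432)*cos(sqrt(3)*y*(-(216*sqrt(417846) + 139625)^(1/3) + 49/(216*sqrt(417846) + 139625)^(1/3))/432) + C3*exp(y*(-7 + 49/(216*sqrt(417846) + 139625)^(1/3) + (216*sqrt(417846) + 139625)^(1/3))/216)


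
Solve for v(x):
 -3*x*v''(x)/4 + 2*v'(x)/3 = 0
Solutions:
 v(x) = C1 + C2*x^(17/9)


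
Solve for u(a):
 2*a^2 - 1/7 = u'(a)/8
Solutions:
 u(a) = C1 + 16*a^3/3 - 8*a/7


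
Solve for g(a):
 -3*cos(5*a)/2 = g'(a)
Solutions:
 g(a) = C1 - 3*sin(5*a)/10


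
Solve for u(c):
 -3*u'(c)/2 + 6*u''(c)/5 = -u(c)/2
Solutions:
 u(c) = (C1*sin(sqrt(15)*c/24) + C2*cos(sqrt(15)*c/24))*exp(5*c/8)


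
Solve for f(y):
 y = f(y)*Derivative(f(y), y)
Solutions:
 f(y) = -sqrt(C1 + y^2)
 f(y) = sqrt(C1 + y^2)


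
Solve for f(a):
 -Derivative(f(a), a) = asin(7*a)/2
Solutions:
 f(a) = C1 - a*asin(7*a)/2 - sqrt(1 - 49*a^2)/14


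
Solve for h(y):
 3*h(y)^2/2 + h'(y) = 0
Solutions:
 h(y) = 2/(C1 + 3*y)


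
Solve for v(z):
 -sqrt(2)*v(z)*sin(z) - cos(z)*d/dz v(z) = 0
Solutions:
 v(z) = C1*cos(z)^(sqrt(2))


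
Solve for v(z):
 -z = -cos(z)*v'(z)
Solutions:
 v(z) = C1 + Integral(z/cos(z), z)


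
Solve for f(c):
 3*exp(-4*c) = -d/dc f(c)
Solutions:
 f(c) = C1 + 3*exp(-4*c)/4


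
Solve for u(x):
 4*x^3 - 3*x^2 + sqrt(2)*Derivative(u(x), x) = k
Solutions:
 u(x) = C1 + sqrt(2)*k*x/2 - sqrt(2)*x^4/2 + sqrt(2)*x^3/2


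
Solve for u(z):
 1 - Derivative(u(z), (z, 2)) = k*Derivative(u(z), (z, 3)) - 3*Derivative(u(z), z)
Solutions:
 u(z) = C1 + C2*exp(z*(sqrt(12*k + 1) - 1)/(2*k)) + C3*exp(-z*(sqrt(12*k + 1) + 1)/(2*k)) - z/3


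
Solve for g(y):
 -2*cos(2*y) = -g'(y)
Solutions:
 g(y) = C1 + sin(2*y)


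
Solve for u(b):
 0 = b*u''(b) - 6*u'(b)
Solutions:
 u(b) = C1 + C2*b^7


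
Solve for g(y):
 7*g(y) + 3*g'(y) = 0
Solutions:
 g(y) = C1*exp(-7*y/3)


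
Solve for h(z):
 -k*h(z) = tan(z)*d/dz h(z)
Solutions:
 h(z) = C1*exp(-k*log(sin(z)))


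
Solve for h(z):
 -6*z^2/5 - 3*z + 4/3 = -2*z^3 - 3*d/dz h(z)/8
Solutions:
 h(z) = C1 - 4*z^4/3 + 16*z^3/15 + 4*z^2 - 32*z/9
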